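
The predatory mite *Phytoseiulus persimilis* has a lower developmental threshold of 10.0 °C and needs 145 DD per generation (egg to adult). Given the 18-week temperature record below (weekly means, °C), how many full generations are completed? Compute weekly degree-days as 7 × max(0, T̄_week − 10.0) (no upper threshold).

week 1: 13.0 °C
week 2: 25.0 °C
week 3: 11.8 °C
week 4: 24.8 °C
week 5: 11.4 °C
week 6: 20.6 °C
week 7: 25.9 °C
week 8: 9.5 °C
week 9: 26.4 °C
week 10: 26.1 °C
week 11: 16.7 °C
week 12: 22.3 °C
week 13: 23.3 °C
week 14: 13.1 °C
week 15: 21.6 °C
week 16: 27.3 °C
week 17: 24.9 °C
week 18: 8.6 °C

Weekly DD (7 × max(0, T̄ − 10.0)): 21.0, 105.0, 12.6, 103.6, 9.8, 74.2, 111.3, 0.0, 114.8, 112.7, 46.9, 86.1, 93.1, 21.7, 81.2, 121.1, 104.3, 0.0.
Season total = 1219.4 DD.
Complete generations = ⌊1219.4 / 145⌋ = 8.

8 generations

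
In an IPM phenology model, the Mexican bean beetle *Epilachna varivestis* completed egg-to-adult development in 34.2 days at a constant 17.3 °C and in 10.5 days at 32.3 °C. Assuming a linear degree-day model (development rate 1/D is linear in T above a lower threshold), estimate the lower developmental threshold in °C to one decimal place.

Equal thermal constants: D₁(T₁ − T_b) = D₂(T₂ − T_b).
34.2·(17.3 − T_b) = 10.5·(32.3 − T_b)
T_b = (34.2·17.3 − 10.5·32.3) / (34.2 − 10.5) = 252.51 / 23.7 = 10.654 °C ≈ 10.7 °C.

10.7 °C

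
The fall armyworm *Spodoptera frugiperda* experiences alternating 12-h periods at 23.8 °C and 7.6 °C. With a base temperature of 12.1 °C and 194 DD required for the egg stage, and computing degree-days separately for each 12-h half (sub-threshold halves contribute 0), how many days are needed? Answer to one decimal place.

33.2 days

Day half: max(0, 23.8 − 12.1) × 0.5 = 11.7 × 0.5 = 5.85 DD.
Night half: max(0, 7.6 − 12.1) × 0.5 = 0.0 × 0.5 = 0.00 DD.
Per 24 h: 5.85 DD/day.
Duration = 194 / 5.85 = 33.162 ≈ 33.2 days.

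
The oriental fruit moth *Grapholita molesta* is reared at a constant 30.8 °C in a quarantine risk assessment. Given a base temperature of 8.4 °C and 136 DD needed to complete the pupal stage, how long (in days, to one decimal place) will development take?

6.1 days

Daily accumulation = 30.8 − 8.4 = 22.4 DD/day.
Duration = 136 / 22.4 = 6.071 ≈ 6.1 days.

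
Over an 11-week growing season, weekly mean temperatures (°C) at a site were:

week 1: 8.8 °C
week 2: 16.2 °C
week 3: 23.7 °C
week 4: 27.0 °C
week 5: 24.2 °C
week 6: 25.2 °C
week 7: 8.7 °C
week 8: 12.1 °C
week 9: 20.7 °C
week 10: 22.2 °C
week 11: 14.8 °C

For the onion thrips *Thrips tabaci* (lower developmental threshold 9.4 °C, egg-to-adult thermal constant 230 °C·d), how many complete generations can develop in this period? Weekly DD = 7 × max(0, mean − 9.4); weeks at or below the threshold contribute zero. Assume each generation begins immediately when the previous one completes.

Weekly DD (7 × max(0, T̄ − 9.4)): 0.0, 47.6, 100.1, 123.2, 103.6, 110.6, 0.0, 18.9, 79.1, 89.6, 37.8.
Season total = 710.5 DD.
Complete generations = ⌊710.5 / 230⌋ = 3.

3 generations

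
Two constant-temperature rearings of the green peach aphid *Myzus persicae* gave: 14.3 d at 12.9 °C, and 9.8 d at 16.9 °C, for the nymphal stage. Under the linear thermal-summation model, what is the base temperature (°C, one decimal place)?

Linear rate model ⇒ the product D·(T − T_b) is constant across temperatures.
14.3·(12.9 − T_b) = 9.8·(16.9 − T_b)
T_b = (14.3·12.9 − 9.8·16.9) / (14.3 − 9.8) = 18.85 / 4.5 = 4.189 °C ≈ 4.2 °C.

4.2 °C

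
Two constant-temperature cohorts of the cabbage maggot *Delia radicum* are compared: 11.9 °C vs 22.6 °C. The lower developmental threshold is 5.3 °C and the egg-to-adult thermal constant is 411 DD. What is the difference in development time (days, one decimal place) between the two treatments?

38.5 days

At 11.9 °C: 411 / (11.9 − 5.3) = 411 / 6.6 = 62.273 d.
At 22.6 °C: 411 / (22.6 − 5.3) = 411 / 17.3 = 23.757 d.
Difference = |62.273 − 23.757| = 38.516 ≈ 38.5 days.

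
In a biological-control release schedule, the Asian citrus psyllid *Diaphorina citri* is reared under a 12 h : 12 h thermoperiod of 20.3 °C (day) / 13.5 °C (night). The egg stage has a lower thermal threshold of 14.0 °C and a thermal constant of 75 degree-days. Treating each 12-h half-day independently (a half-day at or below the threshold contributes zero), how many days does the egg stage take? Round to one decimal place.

23.8 days

Day half: max(0, 20.3 − 14.0) × 0.5 = 6.3 × 0.5 = 3.15 DD.
Night half: max(0, 13.5 − 14.0) × 0.5 = 0.0 × 0.5 = 0.00 DD.
Per 24 h: 3.15 DD/day.
Duration = 75 / 3.15 = 23.810 ≈ 23.8 days.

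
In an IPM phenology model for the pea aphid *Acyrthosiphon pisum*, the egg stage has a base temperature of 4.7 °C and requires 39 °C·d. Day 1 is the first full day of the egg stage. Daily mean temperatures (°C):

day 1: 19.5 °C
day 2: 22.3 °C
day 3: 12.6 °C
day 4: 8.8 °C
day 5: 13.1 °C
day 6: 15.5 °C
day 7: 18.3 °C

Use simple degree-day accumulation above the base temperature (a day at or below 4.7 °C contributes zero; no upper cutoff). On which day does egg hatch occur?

day 3

Daily DD above 4.7 °C: 14.8, 17.6, 7.9, 4.1, 8.4, 10.8, 13.6.
Cumulative: 14.8, 32.4, 40.3, 44.4, 52.8, 63.6, 77.2.
The total first reaches 39 DD on day 3.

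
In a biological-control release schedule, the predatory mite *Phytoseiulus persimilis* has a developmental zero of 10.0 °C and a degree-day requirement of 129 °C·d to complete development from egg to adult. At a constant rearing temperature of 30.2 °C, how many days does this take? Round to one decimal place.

Daily accumulation = 30.2 − 10.0 = 20.2 DD/day.
Duration = 129 / 20.2 = 6.386 ≈ 6.4 days.

6.4 days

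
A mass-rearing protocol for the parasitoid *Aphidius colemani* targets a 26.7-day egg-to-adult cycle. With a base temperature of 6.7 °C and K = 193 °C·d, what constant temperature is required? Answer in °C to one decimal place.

Required daily accumulation = 193 / 26.7 = 7.228 DD/day.
T = T_base + 7.228 = 6.7 + 7.228 = 13.928 ≈ 13.9 °C.

13.9 °C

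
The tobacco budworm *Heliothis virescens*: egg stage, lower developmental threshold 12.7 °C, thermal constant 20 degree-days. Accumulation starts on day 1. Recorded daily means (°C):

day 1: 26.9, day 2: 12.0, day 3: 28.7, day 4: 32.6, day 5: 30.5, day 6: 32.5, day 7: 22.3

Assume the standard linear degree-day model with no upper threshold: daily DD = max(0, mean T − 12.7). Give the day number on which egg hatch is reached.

day 3

Daily DD above 12.7 °C: 14.2, 0.0, 16.0, 19.9, 17.8, 19.8, 9.6.
Cumulative: 14.2, 14.2, 30.2, 50.1, 67.9, 87.7, 97.3.
The total first reaches 20 DD on day 3.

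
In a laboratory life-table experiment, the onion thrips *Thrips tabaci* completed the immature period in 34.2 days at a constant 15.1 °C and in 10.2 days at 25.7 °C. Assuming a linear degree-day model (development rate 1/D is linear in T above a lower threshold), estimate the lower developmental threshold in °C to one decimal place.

Linear rate model ⇒ the product D·(T − T_b) is constant across temperatures.
34.2·(15.1 − T_b) = 10.2·(25.7 − T_b)
T_b = (34.2·15.1 − 10.2·25.7) / (34.2 − 10.2) = 254.28 / 24.0 = 10.595 °C ≈ 10.6 °C.

10.6 °C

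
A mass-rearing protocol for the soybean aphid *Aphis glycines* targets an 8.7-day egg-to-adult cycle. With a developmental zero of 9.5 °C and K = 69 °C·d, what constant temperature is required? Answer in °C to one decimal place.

17.4 °C

Required daily accumulation = 69 / 8.7 = 7.931 DD/day.
T = T_base + 7.931 = 9.5 + 7.931 = 17.431 ≈ 17.4 °C.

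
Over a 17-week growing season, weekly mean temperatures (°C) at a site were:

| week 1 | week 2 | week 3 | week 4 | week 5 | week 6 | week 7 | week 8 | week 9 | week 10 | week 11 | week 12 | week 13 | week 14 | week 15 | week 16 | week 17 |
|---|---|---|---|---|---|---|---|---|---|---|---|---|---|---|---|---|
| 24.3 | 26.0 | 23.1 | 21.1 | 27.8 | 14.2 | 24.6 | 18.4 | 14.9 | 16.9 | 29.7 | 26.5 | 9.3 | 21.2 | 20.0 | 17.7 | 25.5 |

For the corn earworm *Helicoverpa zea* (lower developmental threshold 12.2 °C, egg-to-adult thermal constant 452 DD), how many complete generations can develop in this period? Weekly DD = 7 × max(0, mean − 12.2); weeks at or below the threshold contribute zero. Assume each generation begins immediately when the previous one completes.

2 generations

Weekly DD (7 × max(0, T̄ − 12.2)): 84.7, 96.6, 76.3, 62.3, 109.2, 14.0, 86.8, 43.4, 18.9, 32.9, 122.5, 100.1, 0.0, 63.0, 54.6, 38.5, 93.1.
Season total = 1096.9 DD.
Complete generations = ⌊1096.9 / 452⌋ = 2.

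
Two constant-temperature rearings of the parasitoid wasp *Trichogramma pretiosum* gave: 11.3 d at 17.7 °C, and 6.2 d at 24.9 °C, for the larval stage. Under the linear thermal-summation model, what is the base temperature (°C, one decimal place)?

Equal thermal constants: D₁(T₁ − T_b) = D₂(T₂ − T_b).
11.3·(17.7 − T_b) = 6.2·(24.9 − T_b)
T_b = (11.3·17.7 − 6.2·24.9) / (11.3 − 6.2) = 45.63 / 5.1 = 8.947 °C ≈ 8.9 °C.

8.9 °C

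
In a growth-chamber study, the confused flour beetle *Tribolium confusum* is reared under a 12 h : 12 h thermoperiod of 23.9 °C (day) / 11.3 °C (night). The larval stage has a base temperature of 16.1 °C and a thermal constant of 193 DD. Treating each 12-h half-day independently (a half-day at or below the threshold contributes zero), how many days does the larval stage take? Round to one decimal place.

Day half: max(0, 23.9 − 16.1) × 0.5 = 7.8 × 0.5 = 3.90 DD.
Night half: max(0, 11.3 − 16.1) × 0.5 = 0.0 × 0.5 = 0.00 DD.
Per 24 h: 3.90 DD/day.
Duration = 193 / 3.90 = 49.487 ≈ 49.5 days.

49.5 days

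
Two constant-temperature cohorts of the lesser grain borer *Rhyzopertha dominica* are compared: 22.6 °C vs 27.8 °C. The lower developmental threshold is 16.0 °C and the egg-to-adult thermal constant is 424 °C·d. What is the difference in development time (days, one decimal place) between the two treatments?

At 22.6 °C: 424 / (22.6 − 16.0) = 424 / 6.6 = 64.242 d.
At 27.8 °C: 424 / (27.8 − 16.0) = 424 / 11.8 = 35.932 d.
Difference = |64.242 − 35.932| = 28.310 ≈ 28.3 days.

28.3 days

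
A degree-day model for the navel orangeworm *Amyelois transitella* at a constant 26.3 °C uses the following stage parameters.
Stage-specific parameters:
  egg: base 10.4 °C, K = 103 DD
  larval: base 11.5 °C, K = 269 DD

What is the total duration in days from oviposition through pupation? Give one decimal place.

24.7 days

egg: 103 / (26.3 − 10.4) = 103 / 15.9 = 6.478 d.
larval: 269 / (26.3 − 11.5) = 269 / 14.8 = 18.176 d.
Sum = 24.654 ≈ 24.7 days.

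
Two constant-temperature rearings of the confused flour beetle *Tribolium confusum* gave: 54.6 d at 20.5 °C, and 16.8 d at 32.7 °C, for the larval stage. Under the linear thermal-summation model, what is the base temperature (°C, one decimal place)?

15.1 °C

Under the model K = D·(T − T_b), so D₁·(T₁ − T_b) = D₂·(T₂ − T_b).
54.6·(20.5 − T_b) = 16.8·(32.7 − T_b)
T_b = (54.6·20.5 − 16.8·32.7) / (54.6 − 16.8) = 569.94 / 37.8 = 15.078 °C ≈ 15.1 °C.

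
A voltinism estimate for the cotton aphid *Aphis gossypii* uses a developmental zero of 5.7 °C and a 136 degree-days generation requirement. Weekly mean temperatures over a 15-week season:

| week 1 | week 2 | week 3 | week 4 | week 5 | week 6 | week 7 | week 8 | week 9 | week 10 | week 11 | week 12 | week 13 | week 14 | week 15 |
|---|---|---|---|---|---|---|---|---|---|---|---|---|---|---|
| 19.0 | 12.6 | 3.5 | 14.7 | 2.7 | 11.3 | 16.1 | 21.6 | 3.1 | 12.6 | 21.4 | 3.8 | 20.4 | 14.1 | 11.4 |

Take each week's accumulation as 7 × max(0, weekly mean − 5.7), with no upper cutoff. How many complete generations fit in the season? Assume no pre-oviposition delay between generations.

Weekly DD (7 × max(0, T̄ − 5.7)): 93.1, 48.3, 0.0, 63.0, 0.0, 39.2, 72.8, 111.3, 0.0, 48.3, 109.9, 0.0, 102.9, 58.8, 39.9.
Season total = 787.5 DD.
Complete generations = ⌊787.5 / 136⌋ = 5.

5 generations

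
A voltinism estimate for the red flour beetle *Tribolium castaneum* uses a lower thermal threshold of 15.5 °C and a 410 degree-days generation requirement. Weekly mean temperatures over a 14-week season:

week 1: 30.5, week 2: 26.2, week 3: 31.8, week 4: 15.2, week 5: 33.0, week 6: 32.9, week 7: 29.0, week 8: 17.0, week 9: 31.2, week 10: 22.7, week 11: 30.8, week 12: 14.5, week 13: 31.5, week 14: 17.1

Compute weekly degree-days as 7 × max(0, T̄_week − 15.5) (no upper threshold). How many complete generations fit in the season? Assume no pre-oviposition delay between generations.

Weekly DD (7 × max(0, T̄ − 15.5)): 105.0, 74.9, 114.1, 0.0, 122.5, 121.8, 94.5, 10.5, 109.9, 50.4, 107.1, 0.0, 112.0, 11.2.
Season total = 1033.9 DD.
Complete generations = ⌊1033.9 / 410⌋ = 2.

2 generations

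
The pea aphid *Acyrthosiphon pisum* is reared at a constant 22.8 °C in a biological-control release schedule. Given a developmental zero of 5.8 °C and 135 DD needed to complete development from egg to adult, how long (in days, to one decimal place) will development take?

7.9 days

Daily accumulation = 22.8 − 5.8 = 17.0 DD/day.
Duration = 135 / 17.0 = 7.941 ≈ 7.9 days.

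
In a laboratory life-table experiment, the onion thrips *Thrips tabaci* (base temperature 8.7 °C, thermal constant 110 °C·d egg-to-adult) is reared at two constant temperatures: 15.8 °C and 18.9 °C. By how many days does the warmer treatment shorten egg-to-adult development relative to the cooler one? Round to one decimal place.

4.7 days

At 15.8 °C: 110 / (15.8 − 8.7) = 110 / 7.1 = 15.493 d.
At 18.9 °C: 110 / (18.9 − 8.7) = 110 / 10.2 = 10.784 d.
Difference = |15.493 − 10.784| = 4.709 ≈ 4.7 days.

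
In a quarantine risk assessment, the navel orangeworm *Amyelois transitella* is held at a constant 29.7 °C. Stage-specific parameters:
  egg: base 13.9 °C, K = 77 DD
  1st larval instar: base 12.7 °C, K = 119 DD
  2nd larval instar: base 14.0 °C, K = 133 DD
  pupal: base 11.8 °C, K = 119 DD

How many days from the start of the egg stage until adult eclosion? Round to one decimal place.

egg: 77 / (29.7 − 13.9) = 77 / 15.8 = 4.873 d.
1st larval instar: 119 / (29.7 − 12.7) = 119 / 17.0 = 7.000 d.
2nd larval instar: 133 / (29.7 − 14.0) = 133 / 15.7 = 8.471 d.
pupal: 119 / (29.7 − 11.8) = 119 / 17.9 = 6.648 d.
Sum = 26.993 ≈ 27.0 days.

27.0 days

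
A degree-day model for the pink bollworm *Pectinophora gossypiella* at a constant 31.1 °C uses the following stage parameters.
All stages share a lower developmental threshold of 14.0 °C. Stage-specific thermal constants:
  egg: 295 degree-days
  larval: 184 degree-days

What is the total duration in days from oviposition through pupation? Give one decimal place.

Daily accumulation at 31.1 °C = 31.1 − 14.0 = 17.1 DD/day.
Total K = 295 + 184 = 479 DD.
Total duration = 479 / 17.1 = 28.012 ≈ 28.0 days.

28.0 days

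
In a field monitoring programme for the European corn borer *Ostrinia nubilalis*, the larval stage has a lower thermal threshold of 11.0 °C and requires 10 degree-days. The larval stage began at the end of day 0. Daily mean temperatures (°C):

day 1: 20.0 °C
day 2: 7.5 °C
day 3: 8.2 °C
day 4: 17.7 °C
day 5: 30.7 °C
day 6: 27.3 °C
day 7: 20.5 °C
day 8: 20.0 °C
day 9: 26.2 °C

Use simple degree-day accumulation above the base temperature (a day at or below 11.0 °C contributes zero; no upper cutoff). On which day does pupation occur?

Daily DD above 11.0 °C: 9.0, 0.0, 0.0, 6.7, 19.7, 16.3, 9.5, 9.0, 15.2.
Cumulative: 9.0, 9.0, 9.0, 15.7, 35.4, 51.7, 61.2, 70.2, 85.4.
The total first reaches 10 DD on day 4.

day 4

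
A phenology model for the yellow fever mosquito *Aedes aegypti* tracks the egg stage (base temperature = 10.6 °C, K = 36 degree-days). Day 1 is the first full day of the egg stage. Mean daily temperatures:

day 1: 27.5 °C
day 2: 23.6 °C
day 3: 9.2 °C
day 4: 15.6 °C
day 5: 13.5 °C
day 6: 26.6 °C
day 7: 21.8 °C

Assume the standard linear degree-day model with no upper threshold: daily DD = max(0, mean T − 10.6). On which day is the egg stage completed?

day 5

Daily DD above 10.6 °C: 16.9, 13.0, 0.0, 5.0, 2.9, 16.0, 11.2.
Cumulative: 16.9, 29.9, 29.9, 34.9, 37.8, 53.8, 65.0.
The total first reaches 36 DD on day 5.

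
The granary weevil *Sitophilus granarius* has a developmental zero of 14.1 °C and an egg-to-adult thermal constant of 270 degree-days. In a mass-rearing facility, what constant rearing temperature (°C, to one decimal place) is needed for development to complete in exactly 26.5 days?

Required daily accumulation = 270 / 26.5 = 10.189 DD/day.
T = T_base + 10.189 = 14.1 + 10.189 = 24.289 ≈ 24.3 °C.

24.3 °C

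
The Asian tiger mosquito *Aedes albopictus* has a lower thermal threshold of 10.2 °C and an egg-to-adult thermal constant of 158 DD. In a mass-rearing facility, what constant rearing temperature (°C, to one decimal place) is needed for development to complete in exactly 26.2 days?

Required daily accumulation = 158 / 26.2 = 6.031 DD/day.
T = T_base + 6.031 = 10.2 + 6.031 = 16.231 ≈ 16.2 °C.

16.2 °C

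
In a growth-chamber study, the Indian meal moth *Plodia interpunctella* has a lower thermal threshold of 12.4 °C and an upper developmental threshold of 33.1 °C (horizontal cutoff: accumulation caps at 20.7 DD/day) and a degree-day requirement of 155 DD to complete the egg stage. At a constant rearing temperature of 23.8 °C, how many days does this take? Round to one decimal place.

13.6 days

Daily accumulation = 23.8 − 12.4 = 11.4 DD/day.
Duration = 155 / 11.4 = 13.596 ≈ 13.6 days.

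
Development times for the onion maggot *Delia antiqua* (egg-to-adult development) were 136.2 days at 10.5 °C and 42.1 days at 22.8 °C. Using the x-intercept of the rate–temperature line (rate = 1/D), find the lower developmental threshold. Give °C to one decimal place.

Equal thermal constants: D₁(T₁ − T_b) = D₂(T₂ − T_b).
136.2·(10.5 − T_b) = 42.1·(22.8 − T_b)
T_b = (136.2·10.5 − 42.1·22.8) / (136.2 − 42.1) = 470.22 / 94.1 = 4.997 °C ≈ 5.0 °C.

5.0 °C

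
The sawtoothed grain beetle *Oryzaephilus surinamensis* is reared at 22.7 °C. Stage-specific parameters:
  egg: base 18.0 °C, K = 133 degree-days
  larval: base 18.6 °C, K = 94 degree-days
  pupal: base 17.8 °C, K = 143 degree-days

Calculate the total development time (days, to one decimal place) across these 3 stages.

80.4 days

egg: 133 / (22.7 − 18.0) = 133 / 4.7 = 28.298 d.
larval: 94 / (22.7 − 18.6) = 94 / 4.1 = 22.927 d.
pupal: 143 / (22.7 − 17.8) = 143 / 4.9 = 29.184 d.
Sum = 80.408 ≈ 80.4 days.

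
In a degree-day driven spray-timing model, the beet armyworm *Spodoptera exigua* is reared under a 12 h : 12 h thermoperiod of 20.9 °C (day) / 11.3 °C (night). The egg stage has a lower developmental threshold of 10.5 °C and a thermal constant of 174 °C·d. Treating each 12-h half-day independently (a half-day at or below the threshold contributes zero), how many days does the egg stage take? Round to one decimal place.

Day half: max(0, 20.9 − 10.5) × 0.5 = 10.4 × 0.5 = 5.20 DD.
Night half: max(0, 11.3 − 10.5) × 0.5 = 0.8 × 0.5 = 0.40 DD.
Per 24 h: 5.60 DD/day.
Duration = 174 / 5.60 = 31.071 ≈ 31.1 days.

31.1 days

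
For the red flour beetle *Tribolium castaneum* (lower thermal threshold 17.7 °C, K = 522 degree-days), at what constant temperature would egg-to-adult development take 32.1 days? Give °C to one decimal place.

34.0 °C

Required daily accumulation = 522 / 32.1 = 16.262 DD/day.
T = T_base + 16.262 = 17.7 + 16.262 = 33.962 ≈ 34.0 °C.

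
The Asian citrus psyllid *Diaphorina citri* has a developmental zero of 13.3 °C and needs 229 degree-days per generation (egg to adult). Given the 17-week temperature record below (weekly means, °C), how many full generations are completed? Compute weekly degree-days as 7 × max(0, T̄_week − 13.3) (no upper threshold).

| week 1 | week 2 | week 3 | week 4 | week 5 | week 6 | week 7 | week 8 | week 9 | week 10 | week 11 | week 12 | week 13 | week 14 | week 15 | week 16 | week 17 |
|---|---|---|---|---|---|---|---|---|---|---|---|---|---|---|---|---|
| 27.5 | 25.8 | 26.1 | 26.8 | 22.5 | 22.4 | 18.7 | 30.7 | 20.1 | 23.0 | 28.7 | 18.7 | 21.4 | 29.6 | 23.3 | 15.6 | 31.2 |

5 generations

Weekly DD (7 × max(0, T̄ − 13.3)): 99.4, 87.5, 89.6, 94.5, 64.4, 63.7, 37.8, 121.8, 47.6, 67.9, 107.8, 37.8, 56.7, 114.1, 70.0, 16.1, 125.3.
Season total = 1302.0 DD.
Complete generations = ⌊1302.0 / 229⌋ = 5.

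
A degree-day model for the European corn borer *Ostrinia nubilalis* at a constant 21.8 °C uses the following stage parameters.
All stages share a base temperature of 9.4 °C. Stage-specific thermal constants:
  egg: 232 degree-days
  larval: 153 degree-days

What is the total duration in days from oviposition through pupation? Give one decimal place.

31.0 days

Daily accumulation at 21.8 °C = 21.8 − 9.4 = 12.4 DD/day.
Total K = 232 + 153 = 385 DD.
Total duration = 385 / 12.4 = 31.048 ≈ 31.0 days.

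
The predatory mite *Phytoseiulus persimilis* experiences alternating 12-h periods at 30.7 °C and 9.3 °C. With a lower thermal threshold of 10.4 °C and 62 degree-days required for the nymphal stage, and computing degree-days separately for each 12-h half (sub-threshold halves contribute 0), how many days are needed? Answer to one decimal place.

Day half: max(0, 30.7 − 10.4) × 0.5 = 20.3 × 0.5 = 10.15 DD.
Night half: max(0, 9.3 − 10.4) × 0.5 = 0.0 × 0.5 = 0.00 DD.
Per 24 h: 10.15 DD/day.
Duration = 62 / 10.15 = 6.108 ≈ 6.1 days.

6.1 days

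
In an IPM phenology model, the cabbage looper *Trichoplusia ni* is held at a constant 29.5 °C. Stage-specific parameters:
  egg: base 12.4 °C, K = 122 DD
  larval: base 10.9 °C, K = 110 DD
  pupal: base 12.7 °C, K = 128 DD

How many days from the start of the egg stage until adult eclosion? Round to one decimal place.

egg: 122 / (29.5 − 12.4) = 122 / 17.1 = 7.135 d.
larval: 110 / (29.5 − 10.9) = 110 / 18.6 = 5.914 d.
pupal: 128 / (29.5 − 12.7) = 128 / 16.8 = 7.619 d.
Sum = 20.668 ≈ 20.7 days.

20.7 days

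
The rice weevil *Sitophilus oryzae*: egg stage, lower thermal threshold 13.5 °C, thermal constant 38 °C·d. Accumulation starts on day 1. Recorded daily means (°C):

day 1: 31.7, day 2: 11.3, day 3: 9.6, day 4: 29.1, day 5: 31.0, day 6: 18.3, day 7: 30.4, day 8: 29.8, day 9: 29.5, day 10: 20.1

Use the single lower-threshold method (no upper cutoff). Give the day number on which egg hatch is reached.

Daily DD above 13.5 °C: 18.2, 0.0, 0.0, 15.6, 17.5, 4.8, 16.9, 16.3, 16.0, 6.6.
Cumulative: 18.2, 18.2, 18.2, 33.8, 51.3, 56.1, 73.0, 89.3, 105.3, 111.9.
The total first reaches 38 DD on day 5.

day 5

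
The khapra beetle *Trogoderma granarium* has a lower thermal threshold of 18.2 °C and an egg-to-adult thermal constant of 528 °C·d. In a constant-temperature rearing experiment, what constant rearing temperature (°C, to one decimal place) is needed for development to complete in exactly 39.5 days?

Required daily accumulation = 528 / 39.5 = 13.367 DD/day.
T = T_base + 13.367 = 18.2 + 13.367 = 31.567 ≈ 31.6 °C.

31.6 °C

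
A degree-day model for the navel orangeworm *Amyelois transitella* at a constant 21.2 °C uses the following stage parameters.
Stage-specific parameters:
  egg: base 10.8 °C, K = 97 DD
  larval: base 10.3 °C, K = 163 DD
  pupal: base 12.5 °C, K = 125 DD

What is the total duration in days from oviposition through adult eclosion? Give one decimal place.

egg: 97 / (21.2 − 10.8) = 97 / 10.4 = 9.327 d.
larval: 163 / (21.2 − 10.3) = 163 / 10.9 = 14.954 d.
pupal: 125 / (21.2 − 12.5) = 125 / 8.7 = 14.368 d.
Sum = 38.649 ≈ 38.6 days.

38.6 days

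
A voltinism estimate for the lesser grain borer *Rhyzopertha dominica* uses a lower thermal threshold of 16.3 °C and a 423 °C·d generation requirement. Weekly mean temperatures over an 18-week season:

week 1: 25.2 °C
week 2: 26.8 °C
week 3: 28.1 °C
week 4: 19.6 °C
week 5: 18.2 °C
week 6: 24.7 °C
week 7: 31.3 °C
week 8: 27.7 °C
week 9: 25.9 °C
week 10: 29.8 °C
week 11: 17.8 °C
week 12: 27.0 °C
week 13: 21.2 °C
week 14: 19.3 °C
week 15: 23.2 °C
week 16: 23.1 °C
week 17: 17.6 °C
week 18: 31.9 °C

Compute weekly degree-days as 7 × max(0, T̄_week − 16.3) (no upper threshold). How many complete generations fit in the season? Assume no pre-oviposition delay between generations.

2 generations

Weekly DD (7 × max(0, T̄ − 16.3)): 62.3, 73.5, 82.6, 23.1, 13.3, 58.8, 105.0, 79.8, 67.2, 94.5, 10.5, 74.9, 34.3, 21.0, 48.3, 47.6, 9.1, 109.2.
Season total = 1015.0 DD.
Complete generations = ⌊1015.0 / 423⌋ = 2.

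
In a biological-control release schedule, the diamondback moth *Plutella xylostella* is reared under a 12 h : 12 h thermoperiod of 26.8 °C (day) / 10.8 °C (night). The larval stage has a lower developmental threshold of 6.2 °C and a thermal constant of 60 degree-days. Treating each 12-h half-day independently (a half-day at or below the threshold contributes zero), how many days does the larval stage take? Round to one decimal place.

Day half: max(0, 26.8 − 6.2) × 0.5 = 20.6 × 0.5 = 10.30 DD.
Night half: max(0, 10.8 − 6.2) × 0.5 = 4.6 × 0.5 = 2.30 DD.
Per 24 h: 12.60 DD/day.
Duration = 60 / 12.60 = 4.762 ≈ 4.8 days.

4.8 days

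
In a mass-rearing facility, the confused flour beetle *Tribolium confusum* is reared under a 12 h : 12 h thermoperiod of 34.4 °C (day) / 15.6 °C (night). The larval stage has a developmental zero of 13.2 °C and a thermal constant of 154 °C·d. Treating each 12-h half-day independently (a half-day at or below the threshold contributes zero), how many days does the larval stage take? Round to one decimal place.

13.1 days

Day half: max(0, 34.4 − 13.2) × 0.5 = 21.2 × 0.5 = 10.60 DD.
Night half: max(0, 15.6 − 13.2) × 0.5 = 2.4 × 0.5 = 1.20 DD.
Per 24 h: 11.80 DD/day.
Duration = 154 / 11.80 = 13.051 ≈ 13.1 days.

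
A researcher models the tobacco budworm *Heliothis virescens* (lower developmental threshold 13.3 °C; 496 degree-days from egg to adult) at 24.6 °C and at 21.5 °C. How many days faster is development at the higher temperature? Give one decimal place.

At 24.6 °C: 496 / (24.6 − 13.3) = 496 / 11.3 = 43.894 d.
At 21.5 °C: 496 / (21.5 − 13.3) = 496 / 8.2 = 60.488 d.
Difference = |43.894 − 60.488| = 16.594 ≈ 16.6 days.

16.6 days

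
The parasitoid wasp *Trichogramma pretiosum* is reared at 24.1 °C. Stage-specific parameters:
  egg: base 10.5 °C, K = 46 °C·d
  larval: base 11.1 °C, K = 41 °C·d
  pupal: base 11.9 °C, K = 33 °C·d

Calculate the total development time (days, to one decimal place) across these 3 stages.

egg: 46 / (24.1 − 10.5) = 46 / 13.6 = 3.382 d.
larval: 41 / (24.1 − 11.1) = 41 / 13.0 = 3.154 d.
pupal: 33 / (24.1 − 11.9) = 33 / 12.2 = 2.705 d.
Sum = 9.241 ≈ 9.2 days.

9.2 days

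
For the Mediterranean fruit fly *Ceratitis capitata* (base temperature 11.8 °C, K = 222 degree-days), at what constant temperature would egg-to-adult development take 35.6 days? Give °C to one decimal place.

18.0 °C

Required daily accumulation = 222 / 35.6 = 6.236 DD/day.
T = T_base + 6.236 = 11.8 + 6.236 = 18.036 ≈ 18.0 °C.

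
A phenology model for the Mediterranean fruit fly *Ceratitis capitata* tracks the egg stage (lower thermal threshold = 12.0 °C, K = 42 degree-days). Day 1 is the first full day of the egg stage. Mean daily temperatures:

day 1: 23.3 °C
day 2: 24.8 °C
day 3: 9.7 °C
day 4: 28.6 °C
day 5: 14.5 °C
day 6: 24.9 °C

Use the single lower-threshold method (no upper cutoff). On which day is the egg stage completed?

Daily DD above 12.0 °C: 11.3, 12.8, 0.0, 16.6, 2.5, 12.9.
Cumulative: 11.3, 24.1, 24.1, 40.7, 43.2, 56.1.
The total first reaches 42 DD on day 5.

day 5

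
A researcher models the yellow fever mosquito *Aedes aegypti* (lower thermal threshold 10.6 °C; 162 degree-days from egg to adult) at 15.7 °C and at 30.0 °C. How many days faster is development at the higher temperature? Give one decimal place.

At 15.7 °C: 162 / (15.7 − 10.6) = 162 / 5.1 = 31.765 d.
At 30.0 °C: 162 / (30.0 − 10.6) = 162 / 19.4 = 8.351 d.
Difference = |31.765 − 8.351| = 23.414 ≈ 23.4 days.

23.4 days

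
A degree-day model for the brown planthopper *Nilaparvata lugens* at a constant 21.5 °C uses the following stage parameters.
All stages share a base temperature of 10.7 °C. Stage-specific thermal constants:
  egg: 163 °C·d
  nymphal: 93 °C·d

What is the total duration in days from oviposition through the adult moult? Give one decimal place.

23.7 days

Daily accumulation at 21.5 °C = 21.5 − 10.7 = 10.8 DD/day.
Total K = 163 + 93 = 256 DD.
Total duration = 256 / 10.8 = 23.704 ≈ 23.7 days.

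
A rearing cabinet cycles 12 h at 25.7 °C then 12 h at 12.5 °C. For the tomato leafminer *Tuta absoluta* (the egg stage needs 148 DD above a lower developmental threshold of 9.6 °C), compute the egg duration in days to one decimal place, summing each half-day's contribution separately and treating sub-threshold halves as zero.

15.6 days

Day half: max(0, 25.7 − 9.6) × 0.5 = 16.1 × 0.5 = 8.05 DD.
Night half: max(0, 12.5 − 9.6) × 0.5 = 2.9 × 0.5 = 1.45 DD.
Per 24 h: 9.50 DD/day.
Duration = 148 / 9.50 = 15.579 ≈ 15.6 days.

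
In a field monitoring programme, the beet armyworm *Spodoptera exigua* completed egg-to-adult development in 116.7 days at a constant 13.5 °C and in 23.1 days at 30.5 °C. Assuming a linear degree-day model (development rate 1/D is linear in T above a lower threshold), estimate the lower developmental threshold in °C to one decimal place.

9.3 °C

Linear rate model ⇒ the product D·(T − T_b) is constant across temperatures.
116.7·(13.5 − T_b) = 23.1·(30.5 − T_b)
T_b = (116.7·13.5 − 23.1·30.5) / (116.7 − 23.1) = 870.90 / 93.6 = 9.304 °C ≈ 9.3 °C.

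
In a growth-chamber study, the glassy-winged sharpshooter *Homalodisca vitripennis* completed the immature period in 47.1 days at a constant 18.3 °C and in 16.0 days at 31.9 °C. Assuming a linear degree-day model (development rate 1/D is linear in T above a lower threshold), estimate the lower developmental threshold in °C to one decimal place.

11.3 °C

Linear rate model ⇒ the product D·(T − T_b) is constant across temperatures.
47.1·(18.3 − T_b) = 16.0·(31.9 − T_b)
T_b = (47.1·18.3 − 16.0·31.9) / (47.1 − 16.0) = 351.53 / 31.1 = 11.303 °C ≈ 11.3 °C.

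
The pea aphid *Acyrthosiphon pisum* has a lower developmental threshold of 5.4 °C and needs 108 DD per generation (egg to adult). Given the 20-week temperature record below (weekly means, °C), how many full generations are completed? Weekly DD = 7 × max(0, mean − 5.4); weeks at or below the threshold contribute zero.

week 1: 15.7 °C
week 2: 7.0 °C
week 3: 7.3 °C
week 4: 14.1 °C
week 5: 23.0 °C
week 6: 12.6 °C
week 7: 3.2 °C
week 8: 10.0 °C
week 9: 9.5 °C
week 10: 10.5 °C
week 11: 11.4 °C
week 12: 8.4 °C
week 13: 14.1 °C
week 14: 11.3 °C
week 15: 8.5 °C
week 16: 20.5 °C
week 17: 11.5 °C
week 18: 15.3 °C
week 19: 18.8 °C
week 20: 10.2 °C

8 generations

Weekly DD (7 × max(0, T̄ − 5.4)): 72.1, 11.2, 13.3, 60.9, 123.2, 50.4, 0.0, 32.2, 28.7, 35.7, 42.0, 21.0, 60.9, 41.3, 21.7, 105.7, 42.7, 69.3, 93.8, 33.6.
Season total = 959.7 DD.
Complete generations = ⌊959.7 / 108⌋ = 8.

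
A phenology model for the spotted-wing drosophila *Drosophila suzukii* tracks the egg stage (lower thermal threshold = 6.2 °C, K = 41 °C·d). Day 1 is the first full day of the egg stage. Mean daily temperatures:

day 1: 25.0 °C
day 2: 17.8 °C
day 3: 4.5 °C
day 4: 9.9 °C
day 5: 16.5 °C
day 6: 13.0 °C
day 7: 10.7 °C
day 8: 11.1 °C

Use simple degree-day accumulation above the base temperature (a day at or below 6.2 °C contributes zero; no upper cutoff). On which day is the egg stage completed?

day 5

Daily DD above 6.2 °C: 18.8, 11.6, 0.0, 3.7, 10.3, 6.8, 4.5, 4.9.
Cumulative: 18.8, 30.4, 30.4, 34.1, 44.4, 51.2, 55.7, 60.6.
The total first reaches 41 DD on day 5.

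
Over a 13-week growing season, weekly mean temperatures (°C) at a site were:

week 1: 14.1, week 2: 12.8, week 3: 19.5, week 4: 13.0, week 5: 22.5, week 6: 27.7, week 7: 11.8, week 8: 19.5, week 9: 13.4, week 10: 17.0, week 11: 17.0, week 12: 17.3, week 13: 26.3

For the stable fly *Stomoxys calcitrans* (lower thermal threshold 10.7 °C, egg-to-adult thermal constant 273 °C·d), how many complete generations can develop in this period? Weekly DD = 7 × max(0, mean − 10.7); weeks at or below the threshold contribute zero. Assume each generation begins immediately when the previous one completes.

2 generations

Weekly DD (7 × max(0, T̄ − 10.7)): 23.8, 14.7, 61.6, 16.1, 82.6, 119.0, 7.7, 61.6, 18.9, 44.1, 44.1, 46.2, 109.2.
Season total = 649.6 DD.
Complete generations = ⌊649.6 / 273⌋ = 2.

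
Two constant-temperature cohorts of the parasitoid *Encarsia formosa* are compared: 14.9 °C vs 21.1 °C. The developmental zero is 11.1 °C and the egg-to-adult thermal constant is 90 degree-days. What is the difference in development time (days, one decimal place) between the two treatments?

14.7 days

At 14.9 °C: 90 / (14.9 − 11.1) = 90 / 3.8 = 23.684 d.
At 21.1 °C: 90 / (21.1 − 11.1) = 90 / 10.0 = 9.000 d.
Difference = |23.684 − 9.000| = 14.684 ≈ 14.7 days.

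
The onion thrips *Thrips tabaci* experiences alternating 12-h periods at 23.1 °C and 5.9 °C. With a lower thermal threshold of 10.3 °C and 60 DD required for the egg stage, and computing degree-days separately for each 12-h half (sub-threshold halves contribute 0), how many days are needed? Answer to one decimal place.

9.4 days

Day half: max(0, 23.1 − 10.3) × 0.5 = 12.8 × 0.5 = 6.40 DD.
Night half: max(0, 5.9 − 10.3) × 0.5 = 0.0 × 0.5 = 0.00 DD.
Per 24 h: 6.40 DD/day.
Duration = 60 / 6.40 = 9.375 ≈ 9.4 days.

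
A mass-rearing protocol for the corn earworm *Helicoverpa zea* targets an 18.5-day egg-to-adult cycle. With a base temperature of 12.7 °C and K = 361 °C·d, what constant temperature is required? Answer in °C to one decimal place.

32.2 °C

Required daily accumulation = 361 / 18.5 = 19.514 DD/day.
T = T_base + 19.514 = 12.7 + 19.514 = 32.214 ≈ 32.2 °C.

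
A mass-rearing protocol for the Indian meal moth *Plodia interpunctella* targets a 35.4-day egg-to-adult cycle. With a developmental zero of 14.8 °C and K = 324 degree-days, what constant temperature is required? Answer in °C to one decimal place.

24.0 °C

Required daily accumulation = 324 / 35.4 = 9.153 DD/day.
T = T_base + 9.153 = 14.8 + 9.153 = 23.953 ≈ 24.0 °C.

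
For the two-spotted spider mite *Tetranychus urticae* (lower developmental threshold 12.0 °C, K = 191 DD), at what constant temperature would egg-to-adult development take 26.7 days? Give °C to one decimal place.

19.2 °C

Required daily accumulation = 191 / 26.7 = 7.154 DD/day.
T = T_base + 7.154 = 12.0 + 7.154 = 19.154 ≈ 19.2 °C.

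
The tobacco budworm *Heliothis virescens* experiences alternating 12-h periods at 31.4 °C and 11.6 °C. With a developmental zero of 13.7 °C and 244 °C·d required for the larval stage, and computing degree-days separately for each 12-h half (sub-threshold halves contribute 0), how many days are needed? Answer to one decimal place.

27.6 days

Day half: max(0, 31.4 − 13.7) × 0.5 = 17.7 × 0.5 = 8.85 DD.
Night half: max(0, 11.6 − 13.7) × 0.5 = 0.0 × 0.5 = 0.00 DD.
Per 24 h: 8.85 DD/day.
Duration = 244 / 8.85 = 27.571 ≈ 27.6 days.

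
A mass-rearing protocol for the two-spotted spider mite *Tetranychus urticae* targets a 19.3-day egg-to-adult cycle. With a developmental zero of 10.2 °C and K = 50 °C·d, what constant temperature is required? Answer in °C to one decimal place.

Required daily accumulation = 50 / 19.3 = 2.591 DD/day.
T = T_base + 2.591 = 10.2 + 2.591 = 12.791 ≈ 12.8 °C.

12.8 °C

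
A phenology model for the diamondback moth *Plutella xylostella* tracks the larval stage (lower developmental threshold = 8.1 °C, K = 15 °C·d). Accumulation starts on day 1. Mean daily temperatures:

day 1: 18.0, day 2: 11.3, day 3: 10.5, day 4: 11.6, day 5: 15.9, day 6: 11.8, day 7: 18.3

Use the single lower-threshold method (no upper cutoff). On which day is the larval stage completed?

Daily DD above 8.1 °C: 9.9, 3.2, 2.4, 3.5, 7.8, 3.7, 10.2.
Cumulative: 9.9, 13.1, 15.5, 19.0, 26.8, 30.5, 40.7.
The total first reaches 15 DD on day 3.

day 3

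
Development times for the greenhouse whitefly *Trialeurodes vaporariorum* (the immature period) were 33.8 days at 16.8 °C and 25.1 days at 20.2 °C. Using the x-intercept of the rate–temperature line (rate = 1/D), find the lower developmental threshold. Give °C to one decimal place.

Under the model K = D·(T − T_b), so D₁·(T₁ − T_b) = D₂·(T₂ − T_b).
33.8·(16.8 − T_b) = 25.1·(20.2 − T_b)
T_b = (33.8·16.8 − 25.1·20.2) / (33.8 − 25.1) = 60.82 / 8.7 = 6.991 °C ≈ 7.0 °C.

7.0 °C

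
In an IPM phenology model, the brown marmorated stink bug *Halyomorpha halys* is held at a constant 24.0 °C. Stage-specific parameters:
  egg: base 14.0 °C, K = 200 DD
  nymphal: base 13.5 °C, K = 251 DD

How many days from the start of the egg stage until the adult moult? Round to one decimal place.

43.9 days

egg: 200 / (24.0 − 14.0) = 200 / 10.0 = 20.000 d.
nymphal: 251 / (24.0 − 13.5) = 251 / 10.5 = 23.905 d.
Sum = 43.905 ≈ 43.9 days.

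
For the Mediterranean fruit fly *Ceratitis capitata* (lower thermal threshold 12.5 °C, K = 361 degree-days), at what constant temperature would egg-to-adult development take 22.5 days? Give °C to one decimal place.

Required daily accumulation = 361 / 22.5 = 16.044 DD/day.
T = T_base + 16.044 = 12.5 + 16.044 = 28.544 ≈ 28.5 °C.

28.5 °C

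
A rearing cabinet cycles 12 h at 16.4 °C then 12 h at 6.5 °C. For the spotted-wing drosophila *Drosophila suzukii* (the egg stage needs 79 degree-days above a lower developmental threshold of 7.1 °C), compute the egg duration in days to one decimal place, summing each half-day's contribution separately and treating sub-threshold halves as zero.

17.0 days

Day half: max(0, 16.4 − 7.1) × 0.5 = 9.3 × 0.5 = 4.65 DD.
Night half: max(0, 6.5 − 7.1) × 0.5 = 0.0 × 0.5 = 0.00 DD.
Per 24 h: 4.65 DD/day.
Duration = 79 / 4.65 = 16.989 ≈ 17.0 days.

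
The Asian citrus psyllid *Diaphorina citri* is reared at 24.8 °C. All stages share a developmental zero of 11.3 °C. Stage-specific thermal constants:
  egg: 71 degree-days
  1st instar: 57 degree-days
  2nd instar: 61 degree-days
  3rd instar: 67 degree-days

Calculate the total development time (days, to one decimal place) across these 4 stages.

19.0 days

Daily accumulation at 24.8 °C = 24.8 − 11.3 = 13.5 DD/day.
Total K = 71 + 57 + 61 + 67 = 256 DD.
Total duration = 256 / 13.5 = 18.963 ≈ 19.0 days.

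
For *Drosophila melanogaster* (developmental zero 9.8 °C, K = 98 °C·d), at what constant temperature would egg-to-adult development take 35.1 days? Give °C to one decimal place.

12.6 °C

Required daily accumulation = 98 / 35.1 = 2.792 DD/day.
T = T_base + 2.792 = 9.8 + 2.792 = 12.592 ≈ 12.6 °C.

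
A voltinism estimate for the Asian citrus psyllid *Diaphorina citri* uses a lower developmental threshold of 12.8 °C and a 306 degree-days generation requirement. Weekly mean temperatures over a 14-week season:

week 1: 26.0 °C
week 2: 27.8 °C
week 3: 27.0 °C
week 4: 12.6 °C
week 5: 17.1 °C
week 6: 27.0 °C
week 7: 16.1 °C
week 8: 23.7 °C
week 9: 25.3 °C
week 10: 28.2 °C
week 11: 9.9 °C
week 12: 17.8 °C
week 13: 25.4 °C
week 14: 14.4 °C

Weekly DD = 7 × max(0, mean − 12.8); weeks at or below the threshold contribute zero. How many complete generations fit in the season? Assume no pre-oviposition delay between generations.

Weekly DD (7 × max(0, T̄ − 12.8)): 92.4, 105.0, 99.4, 0.0, 30.1, 99.4, 23.1, 76.3, 87.5, 107.8, 0.0, 35.0, 88.2, 11.2.
Season total = 855.4 DD.
Complete generations = ⌊855.4 / 306⌋ = 2.

2 generations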